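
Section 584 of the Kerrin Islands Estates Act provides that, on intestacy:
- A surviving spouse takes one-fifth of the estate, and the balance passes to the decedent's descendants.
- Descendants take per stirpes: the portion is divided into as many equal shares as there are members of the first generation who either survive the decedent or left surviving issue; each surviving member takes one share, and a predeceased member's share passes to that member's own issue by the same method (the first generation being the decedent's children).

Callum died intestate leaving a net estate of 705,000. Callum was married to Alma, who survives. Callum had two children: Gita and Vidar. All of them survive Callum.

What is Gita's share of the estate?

Gita receives 282,000.

Alma takes one-fifth of 705,000 = 141,000. The remaining 564,000 passes to the descendants.
The descendants' portion (564,000) is divided into 2 shares of 282,000: Gita and Vidar each take 282,000.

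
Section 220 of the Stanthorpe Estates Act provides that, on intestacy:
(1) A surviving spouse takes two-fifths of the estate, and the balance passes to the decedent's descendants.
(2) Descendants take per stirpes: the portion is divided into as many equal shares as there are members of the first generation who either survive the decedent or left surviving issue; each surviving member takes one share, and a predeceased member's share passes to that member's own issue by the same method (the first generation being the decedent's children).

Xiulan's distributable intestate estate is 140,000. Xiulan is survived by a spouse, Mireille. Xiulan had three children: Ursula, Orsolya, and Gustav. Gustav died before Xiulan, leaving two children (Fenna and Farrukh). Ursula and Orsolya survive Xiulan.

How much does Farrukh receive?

Farrukh receives 14,000.

Mireille takes two-fifths of 140,000 = 56,000. The remaining 84,000 passes to the descendants.
The descendants' portion (84,000) is divided into 3 shares of 28,000: Ursula and Orsolya each take 28,000; Gustav's 28,000 share passes to Gustav's issue.
Gustav's share (28,000) is divided into 2 shares of 14,000: Fenna and Farrukh each take 14,000.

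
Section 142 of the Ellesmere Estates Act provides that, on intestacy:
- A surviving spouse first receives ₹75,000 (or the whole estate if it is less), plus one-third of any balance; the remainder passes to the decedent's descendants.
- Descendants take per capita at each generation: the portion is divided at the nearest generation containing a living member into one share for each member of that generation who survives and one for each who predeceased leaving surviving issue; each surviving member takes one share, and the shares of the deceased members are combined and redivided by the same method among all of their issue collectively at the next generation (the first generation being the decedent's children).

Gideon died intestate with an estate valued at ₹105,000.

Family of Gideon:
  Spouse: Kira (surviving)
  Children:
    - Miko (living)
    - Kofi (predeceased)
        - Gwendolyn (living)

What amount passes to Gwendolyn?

Kira first takes ₹75,000, leaving a balance of ₹30,000. Kira then takes one-third of the balance (₹10,000), for a total of ₹85,000. The remaining ₹20,000 passes to the descendants.
The descendants' portion (₹20,000) is divided at the children's generation into 2 shares of ₹10,000. Miko takes ₹10,000. The remaining share for the deceased Kofi (₹10,000) is carried to the next generation.
That pool (₹10,000) passes entirely to Gwendolyn, the sole taker at the grandchildren's generation.

Gwendolyn receives ₹10,000.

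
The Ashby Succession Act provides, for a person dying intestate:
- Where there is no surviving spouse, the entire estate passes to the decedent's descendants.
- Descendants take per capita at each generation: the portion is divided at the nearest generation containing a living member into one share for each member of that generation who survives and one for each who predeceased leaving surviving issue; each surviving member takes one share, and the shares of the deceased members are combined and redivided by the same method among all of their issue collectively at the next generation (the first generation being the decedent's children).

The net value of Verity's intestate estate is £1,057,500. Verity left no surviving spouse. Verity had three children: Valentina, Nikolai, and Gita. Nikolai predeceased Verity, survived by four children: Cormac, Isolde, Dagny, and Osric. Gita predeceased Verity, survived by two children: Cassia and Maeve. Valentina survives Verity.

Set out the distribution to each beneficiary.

Valentina: £352,500; Cormac: £117,500; Isolde: £117,500; Dagny: £117,500; Osric: £117,500; Cassia: £117,500; Maeve: £117,500

The entire £1,057,500 passes to the descendants.
That amount (£1,057,500) is divided at the children's generation into 3 shares of £352,500. Valentina takes £352,500. The 2 shares of the deceased (Nikolai and Gita) are combined into a pool of £705,000.
That pool (£705,000) is divided at the grandchildren's generation equally among Cormac, Isolde, Dagny, Osric, Cassia, and Maeve: £117,500 each.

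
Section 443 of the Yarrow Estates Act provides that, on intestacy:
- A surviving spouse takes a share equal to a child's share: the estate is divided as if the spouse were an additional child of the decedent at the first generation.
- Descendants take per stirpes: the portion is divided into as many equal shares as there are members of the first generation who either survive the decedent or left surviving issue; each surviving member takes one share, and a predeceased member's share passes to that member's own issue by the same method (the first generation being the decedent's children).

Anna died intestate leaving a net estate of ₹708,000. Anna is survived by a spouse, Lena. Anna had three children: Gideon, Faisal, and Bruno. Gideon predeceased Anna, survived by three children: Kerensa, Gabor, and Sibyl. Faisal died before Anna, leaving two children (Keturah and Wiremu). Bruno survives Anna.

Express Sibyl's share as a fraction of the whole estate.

The spouse counts as an additional share at the children's level, so there are 4 primary shares of ₹177,000. Lena takes one such share (₹177,000).
The children's combined portion (₹531,000) is divided into 3 shares of ₹177,000: Bruno takes ₹177,000; Gideon's ₹177,000 share passes to Gideon's issue; Faisal's ₹177,000 share passes to Faisal's issue.
Gideon's share (₹177,000) is divided into 3 shares of ₹59,000: Kerensa, Gabor, and Sibyl each take ₹59,000.
Faisal's share (₹177,000) is divided into 2 shares of ₹88,500: Keturah and Wiremu each take ₹88,500.

Sibyl receives 1/12 of the estate.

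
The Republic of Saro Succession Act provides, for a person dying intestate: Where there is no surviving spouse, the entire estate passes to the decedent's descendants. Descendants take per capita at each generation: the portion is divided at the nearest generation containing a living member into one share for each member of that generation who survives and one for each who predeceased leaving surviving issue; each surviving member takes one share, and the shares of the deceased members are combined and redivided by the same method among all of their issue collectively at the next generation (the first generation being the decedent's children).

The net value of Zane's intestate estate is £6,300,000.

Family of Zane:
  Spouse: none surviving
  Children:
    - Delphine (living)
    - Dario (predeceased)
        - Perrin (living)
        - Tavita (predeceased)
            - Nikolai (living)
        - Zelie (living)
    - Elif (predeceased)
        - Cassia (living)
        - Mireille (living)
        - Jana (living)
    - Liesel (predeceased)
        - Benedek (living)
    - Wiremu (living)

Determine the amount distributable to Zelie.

Zelie receives £540,000.

The entire £6,300,000 passes to the descendants.
That amount (£6,300,000) is divided at the children's generation into 5 shares of £1,260,000. Delphine and Wiremu each take £1,260,000. The 3 shares of the deceased (Dario, Elif, and Liesel) are combined into a pool of £3,780,000.
That pool (£3,780,000) is divided at the grandchildren's generation into 7 shares of £540,000. Perrin, Zelie, Cassia, Mireille, Jana, and Benedek each take £540,000. The remaining share for the deceased Tavita (£540,000) is carried to the next generation.
That pool (£540,000) passes entirely to Nikolai, the sole taker at the great-grandchildren's generation.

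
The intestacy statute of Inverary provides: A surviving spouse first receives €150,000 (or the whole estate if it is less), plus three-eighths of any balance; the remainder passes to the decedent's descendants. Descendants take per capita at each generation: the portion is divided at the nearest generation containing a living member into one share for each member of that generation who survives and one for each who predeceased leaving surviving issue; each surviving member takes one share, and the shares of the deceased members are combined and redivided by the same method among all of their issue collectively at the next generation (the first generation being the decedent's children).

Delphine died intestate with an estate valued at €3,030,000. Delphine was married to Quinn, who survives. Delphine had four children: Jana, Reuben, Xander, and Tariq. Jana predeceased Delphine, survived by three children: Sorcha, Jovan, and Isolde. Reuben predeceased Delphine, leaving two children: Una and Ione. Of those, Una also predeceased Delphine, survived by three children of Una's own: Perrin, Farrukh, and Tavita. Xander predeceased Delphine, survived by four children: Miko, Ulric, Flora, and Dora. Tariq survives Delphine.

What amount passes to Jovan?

Jovan receives €150,000.

Quinn first takes €150,000, leaving a balance of €2,880,000. Quinn then takes three-eighths of the balance (€1,080,000), for a total of €1,230,000. The remaining €1,800,000 passes to the descendants.
The descendants' portion (€1,800,000) is divided at the children's generation into 4 shares of €450,000. Tariq takes €450,000. The 3 shares of the deceased (Jana, Reuben, and Xander) are combined into a pool of €1,350,000.
That pool (€1,350,000) is divided at the grandchildren's generation into 9 shares of €150,000. Sorcha, Jovan, Isolde, Ione, Miko, Ulric, Flora, and Dora each take €150,000. The remaining share for the deceased Una (€150,000) is carried to the next generation.
That pool (€150,000) is divided at the great-grandchildren's generation equally among Perrin, Farrukh, and Tavita: €50,000 each.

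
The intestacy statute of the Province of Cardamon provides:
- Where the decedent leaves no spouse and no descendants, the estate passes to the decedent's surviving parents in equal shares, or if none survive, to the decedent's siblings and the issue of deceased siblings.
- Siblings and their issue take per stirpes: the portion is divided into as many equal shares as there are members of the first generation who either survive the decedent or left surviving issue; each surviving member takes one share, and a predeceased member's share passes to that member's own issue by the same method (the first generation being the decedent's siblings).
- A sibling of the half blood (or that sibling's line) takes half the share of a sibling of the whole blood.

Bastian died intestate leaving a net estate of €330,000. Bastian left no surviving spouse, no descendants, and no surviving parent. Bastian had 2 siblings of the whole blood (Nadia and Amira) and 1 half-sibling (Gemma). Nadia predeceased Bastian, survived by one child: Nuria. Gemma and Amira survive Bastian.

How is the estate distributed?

Gemma: €66,000; Nuria: €132,000; Amira: €132,000

The entire €330,000 passes to the siblings and their issue.
Counting each half-blood sibling's line as half a unit, there are 5/2 units in €330,000, so one unit is €132,000. Whole-blood lines (Nadia and Amira) take €132,000 each; half-blood lines (Gemma) take €66,000 each.
Nadia's share (€132,000) passes entirely to Nuria.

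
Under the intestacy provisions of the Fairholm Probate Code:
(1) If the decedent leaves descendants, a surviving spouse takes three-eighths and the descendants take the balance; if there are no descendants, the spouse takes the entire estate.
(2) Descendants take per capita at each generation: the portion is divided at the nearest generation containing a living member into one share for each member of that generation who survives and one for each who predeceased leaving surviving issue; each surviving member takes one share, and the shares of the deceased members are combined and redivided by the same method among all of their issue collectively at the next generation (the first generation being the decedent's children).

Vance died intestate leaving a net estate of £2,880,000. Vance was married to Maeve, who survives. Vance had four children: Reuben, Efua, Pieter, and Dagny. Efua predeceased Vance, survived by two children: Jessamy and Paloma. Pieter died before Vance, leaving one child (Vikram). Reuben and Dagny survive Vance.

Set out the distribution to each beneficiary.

Maeve: £1,080,000; Reuben: £450,000; Jessamy: £300,000; Paloma: £300,000; Vikram: £300,000; Dagny: £450,000

Maeve takes three-eighths of £2,880,000 = £1,080,000. The remaining £1,800,000 passes to the descendants.
The descendants' portion (£1,800,000) is divided at the children's generation into 4 shares of £450,000. Reuben and Dagny each take £450,000. The 2 shares of the deceased (Efua and Pieter) are combined into a pool of £900,000.
That pool (£900,000) is divided at the grandchildren's generation equally among Jessamy, Paloma, and Vikram: £300,000 each.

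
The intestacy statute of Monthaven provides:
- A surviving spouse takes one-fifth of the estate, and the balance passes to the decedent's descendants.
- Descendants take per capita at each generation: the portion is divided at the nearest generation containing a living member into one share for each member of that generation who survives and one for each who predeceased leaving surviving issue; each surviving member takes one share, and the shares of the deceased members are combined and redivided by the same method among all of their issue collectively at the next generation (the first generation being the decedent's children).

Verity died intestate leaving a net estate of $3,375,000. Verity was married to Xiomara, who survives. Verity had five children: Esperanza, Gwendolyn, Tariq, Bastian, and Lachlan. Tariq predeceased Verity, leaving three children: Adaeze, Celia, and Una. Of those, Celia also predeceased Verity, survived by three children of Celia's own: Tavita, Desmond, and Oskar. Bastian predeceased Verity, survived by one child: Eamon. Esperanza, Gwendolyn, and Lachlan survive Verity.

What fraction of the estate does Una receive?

Xiomara takes one-fifth of $3,375,000 = $675,000. The remaining $2,700,000 passes to the descendants.
The descendants' portion ($2,700,000) is divided at the children's generation into 5 shares of $540,000. Esperanza, Gwendolyn, and Lachlan each take $540,000. The 2 shares of the deceased (Tariq and Bastian) are combined into a pool of $1,080,000.
That pool ($1,080,000) is divided at the grandchildren's generation into 4 shares of $270,000. Adaeze, Una, and Eamon each take $270,000. The remaining share for the deceased Celia ($270,000) is carried to the next generation.
That pool ($270,000) is divided at the great-grandchildren's generation equally among Tavita, Desmond, and Oskar: $90,000 each.

Una receives 2/25 of the estate.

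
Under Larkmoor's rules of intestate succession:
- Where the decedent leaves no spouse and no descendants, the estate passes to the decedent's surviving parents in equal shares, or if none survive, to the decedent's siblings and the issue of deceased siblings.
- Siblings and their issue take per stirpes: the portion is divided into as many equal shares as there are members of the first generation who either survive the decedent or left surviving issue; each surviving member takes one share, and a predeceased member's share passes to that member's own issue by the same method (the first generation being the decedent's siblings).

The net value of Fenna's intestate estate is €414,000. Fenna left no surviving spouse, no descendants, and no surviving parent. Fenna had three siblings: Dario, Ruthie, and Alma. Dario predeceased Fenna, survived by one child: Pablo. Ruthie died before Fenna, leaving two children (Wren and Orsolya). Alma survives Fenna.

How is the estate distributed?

Pablo: €138,000; Wren: €69,000; Orsolya: €69,000; Alma: €138,000

The entire €414,000 passes to the siblings and their issue.
That amount (€414,000) is divided into 3 shares of €138,000: Alma takes €138,000; Dario's €138,000 share passes to Dario's issue; Ruthie's €138,000 share passes to Ruthie's issue.
Dario's share (€138,000) passes entirely to Pablo.
Ruthie's share (€138,000) is divided into 2 shares of €69,000: Wren and Orsolya each take €69,000.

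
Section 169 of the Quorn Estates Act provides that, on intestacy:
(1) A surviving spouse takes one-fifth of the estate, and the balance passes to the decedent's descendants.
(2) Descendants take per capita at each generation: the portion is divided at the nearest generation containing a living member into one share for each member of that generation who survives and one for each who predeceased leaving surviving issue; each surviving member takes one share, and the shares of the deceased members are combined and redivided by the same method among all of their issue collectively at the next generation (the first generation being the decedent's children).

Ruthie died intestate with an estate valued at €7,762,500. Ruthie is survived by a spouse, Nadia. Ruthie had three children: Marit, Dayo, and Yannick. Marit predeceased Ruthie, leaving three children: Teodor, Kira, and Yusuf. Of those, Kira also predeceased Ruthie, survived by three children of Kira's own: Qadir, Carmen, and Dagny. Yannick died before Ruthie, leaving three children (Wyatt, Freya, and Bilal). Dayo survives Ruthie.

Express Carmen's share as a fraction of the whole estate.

Carmen receives 4/135 of the estate.

Nadia takes one-fifth of €7,762,500 = €1,552,500. The remaining €6,210,000 passes to the descendants.
The descendants' portion (€6,210,000) is divided at the children's generation into 3 shares of €2,070,000. Dayo takes €2,070,000. The 2 shares of the deceased (Marit and Yannick) are combined into a pool of €4,140,000.
That pool (€4,140,000) is divided at the grandchildren's generation into 6 shares of €690,000. Teodor, Yusuf, Wyatt, Freya, and Bilal each take €690,000. The remaining share for the deceased Kira (€690,000) is carried to the next generation.
That pool (€690,000) is divided at the great-grandchildren's generation equally among Qadir, Carmen, and Dagny: €230,000 each.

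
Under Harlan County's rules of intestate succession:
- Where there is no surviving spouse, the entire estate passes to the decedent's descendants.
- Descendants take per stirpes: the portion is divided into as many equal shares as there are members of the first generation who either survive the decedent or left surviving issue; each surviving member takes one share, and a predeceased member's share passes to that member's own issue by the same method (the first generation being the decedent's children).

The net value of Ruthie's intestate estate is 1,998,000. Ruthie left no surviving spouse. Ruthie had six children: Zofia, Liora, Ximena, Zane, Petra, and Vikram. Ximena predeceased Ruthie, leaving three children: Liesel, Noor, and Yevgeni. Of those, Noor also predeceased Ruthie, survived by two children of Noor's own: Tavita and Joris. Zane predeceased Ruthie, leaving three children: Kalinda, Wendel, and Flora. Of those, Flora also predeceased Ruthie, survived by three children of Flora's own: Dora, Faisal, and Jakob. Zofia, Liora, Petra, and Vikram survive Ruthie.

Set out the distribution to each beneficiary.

The entire 1,998,000 passes to the descendants.
That amount (1,998,000) is divided into 6 shares of 333,000: Zofia, Liora, Petra, and Vikram each take 333,000; Ximena's 333,000 share passes to Ximena's issue; Zane's 333,000 share passes to Zane's issue.
Ximena's share (333,000) is divided into 3 shares of 111,000: Liesel and Yevgeni each take 111,000; Noor's 111,000 share passes to Noor's issue.
Noor's share (111,000) is divided into 2 shares of 55,500: Tavita and Joris each take 55,500.
Zane's share (333,000) is divided into 3 shares of 111,000: Kalinda and Wendel each take 111,000; Flora's 111,000 share passes to Flora's issue.
Flora's share (111,000) is divided into 3 shares of 37,000: Dora, Faisal, and Jakob each take 37,000.

Zofia: 333,000; Liora: 333,000; Liesel: 111,000; Tavita: 55,500; Joris: 55,500; Yevgeni: 111,000; Kalinda: 111,000; Wendel: 111,000; Dora: 37,000; Faisal: 37,000; Jakob: 37,000; Petra: 333,000; Vikram: 333,000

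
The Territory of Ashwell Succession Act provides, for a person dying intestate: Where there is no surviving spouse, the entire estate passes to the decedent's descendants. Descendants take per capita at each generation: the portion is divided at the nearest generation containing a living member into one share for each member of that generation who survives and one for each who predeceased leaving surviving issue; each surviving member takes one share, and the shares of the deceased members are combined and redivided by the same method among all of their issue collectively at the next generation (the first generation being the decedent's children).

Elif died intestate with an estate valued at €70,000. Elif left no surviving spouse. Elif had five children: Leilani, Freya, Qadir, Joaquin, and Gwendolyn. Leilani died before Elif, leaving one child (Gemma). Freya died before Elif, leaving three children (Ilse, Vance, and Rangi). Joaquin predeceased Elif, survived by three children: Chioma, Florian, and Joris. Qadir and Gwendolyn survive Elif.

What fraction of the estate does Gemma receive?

Gemma receives 3/35 of the estate.

The entire €70,000 passes to the descendants.
That amount (€70,000) is divided at the children's generation into 5 shares of €14,000. Qadir and Gwendolyn each take €14,000. The 3 shares of the deceased (Leilani, Freya, and Joaquin) are combined into a pool of €42,000.
That pool (€42,000) is divided at the grandchildren's generation equally among Gemma, Ilse, Vance, Rangi, Chioma, Florian, and Joris: €6,000 each.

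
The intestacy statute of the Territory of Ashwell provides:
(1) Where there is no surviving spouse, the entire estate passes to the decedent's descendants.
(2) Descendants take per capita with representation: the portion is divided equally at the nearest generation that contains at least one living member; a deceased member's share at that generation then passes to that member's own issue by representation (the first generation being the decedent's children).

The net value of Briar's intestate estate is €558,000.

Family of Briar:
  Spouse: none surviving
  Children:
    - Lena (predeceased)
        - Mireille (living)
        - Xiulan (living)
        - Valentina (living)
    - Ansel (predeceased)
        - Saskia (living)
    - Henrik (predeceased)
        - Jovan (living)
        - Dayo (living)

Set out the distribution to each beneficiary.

Mireille: €93,000; Xiulan: €93,000; Valentina: €93,000; Saskia: €93,000; Jovan: €93,000; Dayo: €93,000

The entire €558,000 passes to the descendants.
No child survives, so the initial division is made at the grandchildren's generation.
That amount (€558,000) is divided into 6 shares of €93,000: Mireille, Xiulan, Valentina, Saskia, Jovan, and Dayo each take €93,000.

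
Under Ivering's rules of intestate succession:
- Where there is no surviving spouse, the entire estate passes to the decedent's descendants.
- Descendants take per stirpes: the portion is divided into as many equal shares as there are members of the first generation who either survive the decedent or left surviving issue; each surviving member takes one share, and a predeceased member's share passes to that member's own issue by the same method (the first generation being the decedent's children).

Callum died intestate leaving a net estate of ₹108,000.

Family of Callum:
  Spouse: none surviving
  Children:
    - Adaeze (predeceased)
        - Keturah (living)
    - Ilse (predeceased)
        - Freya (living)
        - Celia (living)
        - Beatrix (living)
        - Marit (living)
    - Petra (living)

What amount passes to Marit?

Marit receives ₹9,000.

The entire ₹108,000 passes to the descendants.
That amount (₹108,000) is divided into 3 shares of ₹36,000: Petra takes ₹36,000; Adaeze's ₹36,000 share passes to Adaeze's issue; Ilse's ₹36,000 share passes to Ilse's issue.
Adaeze's share (₹36,000) passes entirely to Keturah.
Ilse's share (₹36,000) is divided into 4 shares of ₹9,000: Freya, Celia, Beatrix, and Marit each take ₹9,000.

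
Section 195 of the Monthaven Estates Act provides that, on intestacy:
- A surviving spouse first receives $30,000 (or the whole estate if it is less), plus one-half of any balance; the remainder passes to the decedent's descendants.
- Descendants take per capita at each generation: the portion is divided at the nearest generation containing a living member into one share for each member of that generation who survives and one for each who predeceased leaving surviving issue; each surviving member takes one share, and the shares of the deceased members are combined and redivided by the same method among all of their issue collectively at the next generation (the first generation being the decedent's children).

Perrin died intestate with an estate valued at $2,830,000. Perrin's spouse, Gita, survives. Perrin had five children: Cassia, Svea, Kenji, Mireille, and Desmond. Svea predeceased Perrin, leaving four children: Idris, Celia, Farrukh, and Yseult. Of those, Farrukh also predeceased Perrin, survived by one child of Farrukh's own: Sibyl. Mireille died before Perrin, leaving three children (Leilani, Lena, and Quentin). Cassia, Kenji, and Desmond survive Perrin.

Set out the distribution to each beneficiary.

Gita first takes $30,000, leaving a balance of $2,800,000. Gita then takes one-half of the balance ($1,400,000), for a total of $1,430,000. The remaining $1,400,000 passes to the descendants.
The descendants' portion ($1,400,000) is divided at the children's generation into 5 shares of $280,000. Cassia, Kenji, and Desmond each take $280,000. The 2 shares of the deceased (Svea and Mireille) are combined into a pool of $560,000.
That pool ($560,000) is divided at the grandchildren's generation into 7 shares of $80,000. Idris, Celia, Yseult, Leilani, Lena, and Quentin each take $80,000. The remaining share for the deceased Farrukh ($80,000) is carried to the next generation.
That pool ($80,000) passes entirely to Sibyl, the sole taker at the great-grandchildren's generation.

Gita: $1,430,000; Cassia: $280,000; Idris: $80,000; Celia: $80,000; Sibyl: $80,000; Yseult: $80,000; Kenji: $280,000; Leilani: $80,000; Lena: $80,000; Quentin: $80,000; Desmond: $280,000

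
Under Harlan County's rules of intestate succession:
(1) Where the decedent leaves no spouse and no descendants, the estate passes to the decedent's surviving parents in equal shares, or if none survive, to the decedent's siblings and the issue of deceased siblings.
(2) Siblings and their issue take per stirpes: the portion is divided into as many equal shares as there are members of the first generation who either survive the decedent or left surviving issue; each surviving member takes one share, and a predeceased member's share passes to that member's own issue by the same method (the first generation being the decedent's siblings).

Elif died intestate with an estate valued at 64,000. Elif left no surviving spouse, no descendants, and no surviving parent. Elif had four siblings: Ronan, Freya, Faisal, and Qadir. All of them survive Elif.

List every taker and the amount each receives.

The entire 64,000 passes to the siblings and their issue.
That amount (64,000) is divided into 4 shares of 16,000: Ronan, Freya, Faisal, and Qadir each take 16,000.

Ronan: 16,000; Freya: 16,000; Faisal: 16,000; Qadir: 16,000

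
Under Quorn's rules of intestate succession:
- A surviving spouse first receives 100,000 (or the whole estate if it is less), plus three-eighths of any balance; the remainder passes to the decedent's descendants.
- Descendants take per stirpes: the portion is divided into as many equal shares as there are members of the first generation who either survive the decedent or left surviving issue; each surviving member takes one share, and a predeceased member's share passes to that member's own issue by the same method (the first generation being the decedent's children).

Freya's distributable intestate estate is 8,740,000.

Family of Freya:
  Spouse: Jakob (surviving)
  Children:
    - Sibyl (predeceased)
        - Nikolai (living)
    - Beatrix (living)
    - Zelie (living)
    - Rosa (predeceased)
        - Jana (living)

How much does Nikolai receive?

Nikolai receives 1,350,000.

Jakob first takes 100,000, leaving a balance of 8,640,000. Jakob then takes three-eighths of the balance (3,240,000), for a total of 3,340,000. The remaining 5,400,000 passes to the descendants.
The descendants' portion (5,400,000) is divided into 4 shares of 1,350,000: Beatrix and Zelie each take 1,350,000; Sibyl's 1,350,000 share passes to Sibyl's issue; Rosa's 1,350,000 share passes to Rosa's issue.
Sibyl's share (1,350,000) passes entirely to Nikolai.
Rosa's share (1,350,000) passes entirely to Jana.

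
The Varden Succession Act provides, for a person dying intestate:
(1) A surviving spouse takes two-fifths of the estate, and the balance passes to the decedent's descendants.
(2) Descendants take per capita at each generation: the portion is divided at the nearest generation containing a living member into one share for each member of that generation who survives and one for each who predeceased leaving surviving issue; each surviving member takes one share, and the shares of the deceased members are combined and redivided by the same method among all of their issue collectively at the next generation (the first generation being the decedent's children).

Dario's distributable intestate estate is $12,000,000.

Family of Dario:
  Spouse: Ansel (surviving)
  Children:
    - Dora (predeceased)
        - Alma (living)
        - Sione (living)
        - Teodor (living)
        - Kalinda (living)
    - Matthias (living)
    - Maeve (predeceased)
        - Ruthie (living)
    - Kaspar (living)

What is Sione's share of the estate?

Ansel takes two-fifths of $12,000,000 = $4,800,000. The remaining $7,200,000 passes to the descendants.
The descendants' portion ($7,200,000) is divided at the children's generation into 4 shares of $1,800,000. Matthias and Kaspar each take $1,800,000. The 2 shares of the deceased (Dora and Maeve) are combined into a pool of $3,600,000.
That pool ($3,600,000) is divided at the grandchildren's generation equally among Alma, Sione, Teodor, Kalinda, and Ruthie: $720,000 each.

Sione receives $720,000.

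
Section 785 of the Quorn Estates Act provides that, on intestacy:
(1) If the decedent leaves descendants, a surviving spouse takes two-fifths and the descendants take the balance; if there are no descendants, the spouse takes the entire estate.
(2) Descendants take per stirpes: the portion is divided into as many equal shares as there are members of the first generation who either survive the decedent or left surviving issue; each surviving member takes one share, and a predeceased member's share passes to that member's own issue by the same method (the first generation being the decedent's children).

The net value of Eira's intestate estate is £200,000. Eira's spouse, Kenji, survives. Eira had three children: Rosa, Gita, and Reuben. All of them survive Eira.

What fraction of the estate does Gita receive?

Kenji takes two-fifths of £200,000 = £80,000. The remaining £120,000 passes to the descendants.
The descendants' portion (£120,000) is divided into 3 shares of £40,000: Rosa, Gita, and Reuben each take £40,000.

Gita receives 1/5 of the estate.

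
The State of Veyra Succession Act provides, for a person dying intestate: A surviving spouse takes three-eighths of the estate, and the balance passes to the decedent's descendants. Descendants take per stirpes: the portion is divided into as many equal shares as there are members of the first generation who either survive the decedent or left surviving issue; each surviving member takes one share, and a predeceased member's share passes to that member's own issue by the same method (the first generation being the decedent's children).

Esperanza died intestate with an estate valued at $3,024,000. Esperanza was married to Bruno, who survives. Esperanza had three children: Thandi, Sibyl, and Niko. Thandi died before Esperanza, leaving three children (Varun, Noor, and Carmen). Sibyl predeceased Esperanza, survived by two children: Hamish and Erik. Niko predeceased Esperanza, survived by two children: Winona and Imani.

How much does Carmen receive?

Bruno takes three-eighths of $3,024,000 = $1,134,000. The remaining $1,890,000 passes to the descendants.
The descendants' portion ($1,890,000) is divided into 3 shares of $630,000: Thandi's $630,000 share passes to Thandi's issue; Sibyl's $630,000 share passes to Sibyl's issue; Niko's $630,000 share passes to Niko's issue.
Thandi's share ($630,000) is divided into 3 shares of $210,000: Varun, Noor, and Carmen each take $210,000.
Sibyl's share ($630,000) is divided into 2 shares of $315,000: Hamish and Erik each take $315,000.
Niko's share ($630,000) is divided into 2 shares of $315,000: Winona and Imani each take $315,000.

Carmen receives $210,000.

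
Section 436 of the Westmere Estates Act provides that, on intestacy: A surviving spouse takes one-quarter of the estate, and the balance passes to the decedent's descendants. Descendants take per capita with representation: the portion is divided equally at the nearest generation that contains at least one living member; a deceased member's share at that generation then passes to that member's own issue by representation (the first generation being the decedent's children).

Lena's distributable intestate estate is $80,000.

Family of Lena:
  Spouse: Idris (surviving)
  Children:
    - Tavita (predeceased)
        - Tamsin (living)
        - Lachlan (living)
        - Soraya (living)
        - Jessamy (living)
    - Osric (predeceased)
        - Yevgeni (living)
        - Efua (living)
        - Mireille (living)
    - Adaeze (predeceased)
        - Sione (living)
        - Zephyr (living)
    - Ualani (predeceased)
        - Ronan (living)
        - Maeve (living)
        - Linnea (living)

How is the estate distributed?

Idris takes one-quarter of $80,000 = $20,000. The remaining $60,000 passes to the descendants.
No child survives, so the initial division is made at the grandchildren's generation.
The descendants' portion ($60,000) is divided into 12 shares of $5,000: Tamsin, Lachlan, Soraya, Jessamy, Yevgeni, Efua, Mireille, Sione, Zephyr, Ronan, Maeve, and Linnea each take $5,000.

Idris: $20,000; Tamsin: $5,000; Lachlan: $5,000; Soraya: $5,000; Jessamy: $5,000; Yevgeni: $5,000; Efua: $5,000; Mireille: $5,000; Sione: $5,000; Zephyr: $5,000; Ronan: $5,000; Maeve: $5,000; Linnea: $5,000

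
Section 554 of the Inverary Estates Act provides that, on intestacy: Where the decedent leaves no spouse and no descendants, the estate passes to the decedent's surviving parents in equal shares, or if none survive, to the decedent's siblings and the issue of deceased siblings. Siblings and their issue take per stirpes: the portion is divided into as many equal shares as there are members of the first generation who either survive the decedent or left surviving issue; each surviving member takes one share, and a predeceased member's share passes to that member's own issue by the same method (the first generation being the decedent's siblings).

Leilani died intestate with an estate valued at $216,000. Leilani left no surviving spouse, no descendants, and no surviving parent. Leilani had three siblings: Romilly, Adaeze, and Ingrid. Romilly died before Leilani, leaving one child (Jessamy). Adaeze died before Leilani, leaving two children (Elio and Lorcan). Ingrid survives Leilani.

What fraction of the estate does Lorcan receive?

Lorcan receives 1/6 of the estate.

The entire $216,000 passes to the siblings and their issue.
That amount ($216,000) is divided into 3 shares of $72,000: Ingrid takes $72,000; Romilly's $72,000 share passes to Romilly's issue; Adaeze's $72,000 share passes to Adaeze's issue.
Romilly's share ($72,000) passes entirely to Jessamy.
Adaeze's share ($72,000) is divided into 2 shares of $36,000: Elio and Lorcan each take $36,000.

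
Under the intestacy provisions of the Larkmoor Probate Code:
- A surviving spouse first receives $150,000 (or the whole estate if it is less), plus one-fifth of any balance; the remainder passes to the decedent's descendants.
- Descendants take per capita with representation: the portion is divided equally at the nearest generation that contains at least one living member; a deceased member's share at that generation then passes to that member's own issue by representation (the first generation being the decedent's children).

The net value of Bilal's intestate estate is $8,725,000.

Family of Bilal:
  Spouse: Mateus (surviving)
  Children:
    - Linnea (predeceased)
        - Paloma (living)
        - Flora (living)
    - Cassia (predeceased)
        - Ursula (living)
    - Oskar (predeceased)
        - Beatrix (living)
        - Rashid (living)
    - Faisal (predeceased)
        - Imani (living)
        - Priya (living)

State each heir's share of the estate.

Mateus: $1,865,000; Paloma: $980,000; Flora: $980,000; Ursula: $980,000; Beatrix: $980,000; Rashid: $980,000; Imani: $980,000; Priya: $980,000

Mateus first takes $150,000, leaving a balance of $8,575,000. Mateus then takes one-fifth of the balance ($1,715,000), for a total of $1,865,000. The remaining $6,860,000 passes to the descendants.
No child survives, so the initial division is made at the grandchildren's generation.
The descendants' portion ($6,860,000) is divided into 7 shares of $980,000: Paloma, Flora, Ursula, Beatrix, Rashid, Imani, and Priya each take $980,000.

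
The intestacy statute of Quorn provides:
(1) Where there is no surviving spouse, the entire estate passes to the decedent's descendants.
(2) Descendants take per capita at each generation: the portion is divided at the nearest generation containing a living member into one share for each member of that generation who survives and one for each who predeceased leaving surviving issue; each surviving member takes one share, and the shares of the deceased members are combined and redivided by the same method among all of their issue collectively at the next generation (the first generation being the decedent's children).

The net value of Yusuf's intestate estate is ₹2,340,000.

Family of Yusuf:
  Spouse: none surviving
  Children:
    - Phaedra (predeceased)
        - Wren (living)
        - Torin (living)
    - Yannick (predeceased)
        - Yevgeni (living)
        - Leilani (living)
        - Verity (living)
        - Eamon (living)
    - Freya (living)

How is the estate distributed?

Wren: ₹260,000; Torin: ₹260,000; Yevgeni: ₹260,000; Leilani: ₹260,000; Verity: ₹260,000; Eamon: ₹260,000; Freya: ₹780,000

The entire ₹2,340,000 passes to the descendants.
That amount (₹2,340,000) is divided at the children's generation into 3 shares of ₹780,000. Freya takes ₹780,000. The 2 shares of the deceased (Phaedra and Yannick) are combined into a pool of ₹1,560,000.
That pool (₹1,560,000) is divided at the grandchildren's generation equally among Wren, Torin, Yevgeni, Leilani, Verity, and Eamon: ₹260,000 each.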